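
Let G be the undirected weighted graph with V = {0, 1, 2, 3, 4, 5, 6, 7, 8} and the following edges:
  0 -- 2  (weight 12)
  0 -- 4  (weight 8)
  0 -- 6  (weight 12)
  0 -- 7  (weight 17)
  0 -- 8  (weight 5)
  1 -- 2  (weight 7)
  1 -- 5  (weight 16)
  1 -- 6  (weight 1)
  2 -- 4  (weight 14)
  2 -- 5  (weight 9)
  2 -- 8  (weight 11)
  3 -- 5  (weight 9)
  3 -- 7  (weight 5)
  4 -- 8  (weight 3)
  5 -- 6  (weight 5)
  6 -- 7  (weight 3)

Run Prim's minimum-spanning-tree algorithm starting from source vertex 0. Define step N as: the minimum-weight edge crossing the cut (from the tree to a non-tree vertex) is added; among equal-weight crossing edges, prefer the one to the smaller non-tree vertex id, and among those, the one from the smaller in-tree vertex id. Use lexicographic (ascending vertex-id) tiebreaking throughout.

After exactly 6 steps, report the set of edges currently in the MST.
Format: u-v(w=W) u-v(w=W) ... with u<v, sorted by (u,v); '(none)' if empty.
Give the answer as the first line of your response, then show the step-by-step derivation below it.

0-8(w=5) 1-2(w=7) 1-6(w=1) 2-8(w=11) 4-8(w=3) 6-7(w=3)

step 1: add edge 0-8 (w=5); MST = {0-8(w=5)}
step 2: add edge 4-8 (w=3); MST = {0-8(w=5) 4-8(w=3)}
step 3: add edge 2-8 (w=11); MST = {0-8(w=5) 2-8(w=11) 4-8(w=3)}
step 4: add edge 1-2 (w=7); MST = {0-8(w=5) 1-2(w=7) 2-8(w=11) 4-8(w=3)}
step 5: add edge 1-6 (w=1); MST = {0-8(w=5) 1-2(w=7) 1-6(w=1) 2-8(w=11) 4-8(w=3)}
step 6: add edge 6-7 (w=3); MST = {0-8(w=5) 1-2(w=7) 1-6(w=1) 2-8(w=11) 4-8(w=3) 6-7(w=3)}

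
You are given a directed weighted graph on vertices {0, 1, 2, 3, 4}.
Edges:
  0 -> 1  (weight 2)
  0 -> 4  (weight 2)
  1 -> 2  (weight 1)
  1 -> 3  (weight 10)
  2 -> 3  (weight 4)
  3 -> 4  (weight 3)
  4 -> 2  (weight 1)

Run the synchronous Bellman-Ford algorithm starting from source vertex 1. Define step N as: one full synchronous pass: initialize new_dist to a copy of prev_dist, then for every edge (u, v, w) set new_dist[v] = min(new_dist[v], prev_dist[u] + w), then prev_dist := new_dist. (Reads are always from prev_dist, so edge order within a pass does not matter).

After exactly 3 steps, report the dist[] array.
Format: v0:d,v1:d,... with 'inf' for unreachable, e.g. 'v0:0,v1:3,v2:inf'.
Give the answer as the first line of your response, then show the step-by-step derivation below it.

v0:inf,v1:0,v2:1,v3:5,v4:8

step 1: dist = v0:inf,v1:0,v2:1,v3:10,v4:inf
step 2: dist = v0:inf,v1:0,v2:1,v3:5,v4:13
step 3: dist = v0:inf,v1:0,v2:1,v3:5,v4:8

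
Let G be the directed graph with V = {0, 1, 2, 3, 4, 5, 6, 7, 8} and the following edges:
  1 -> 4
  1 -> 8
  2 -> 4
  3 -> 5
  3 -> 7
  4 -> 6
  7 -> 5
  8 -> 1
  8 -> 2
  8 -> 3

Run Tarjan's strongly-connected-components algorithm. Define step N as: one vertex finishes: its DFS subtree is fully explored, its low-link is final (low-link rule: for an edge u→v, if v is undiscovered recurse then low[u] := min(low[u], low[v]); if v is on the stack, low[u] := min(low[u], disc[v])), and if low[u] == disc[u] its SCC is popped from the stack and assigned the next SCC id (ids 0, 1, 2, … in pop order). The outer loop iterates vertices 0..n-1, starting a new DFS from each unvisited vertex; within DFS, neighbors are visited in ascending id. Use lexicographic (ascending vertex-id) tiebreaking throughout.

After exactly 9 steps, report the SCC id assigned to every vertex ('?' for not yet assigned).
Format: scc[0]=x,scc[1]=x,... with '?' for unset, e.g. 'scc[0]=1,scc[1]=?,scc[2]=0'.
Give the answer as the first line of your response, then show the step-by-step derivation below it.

scc[0]=0,scc[1]=7,scc[2]=3,scc[3]=6,scc[4]=2,scc[5]=4,scc[6]=1,scc[7]=5,scc[8]=7

step 1: low=(low[0]=0,low[1]=?,low[2]=?,low[3]=?,low[4]=?,low[5]=?,low[6]=?,low[7]=?,low[8]=?); scc=(scc[0]=0,scc[1]=?,scc[2]=?,scc[3]=?,scc[4]=?,scc[5]=?,scc[6]=?,scc[7]=?,scc[8]=?)
step 2: low=(low[0]=0,low[1]=1,low[2]=?,low[3]=?,low[4]=2,low[5]=?,low[6]=3,low[7]=?,low[8]=?); scc=(scc[0]=0,scc[1]=?,scc[2]=?,scc[3]=?,scc[4]=?,scc[5]=?,scc[6]=1,scc[7]=?,scc[8]=?)
step 3: low=(low[0]=0,low[1]=1,low[2]=?,low[3]=?,low[4]=2,low[5]=?,low[6]=3,low[7]=?,low[8]=?); scc=(scc[0]=0,scc[1]=?,scc[2]=?,scc[3]=?,scc[4]=2,scc[5]=?,scc[6]=1,scc[7]=?,scc[8]=?)
step 4: low=(low[0]=0,low[1]=1,low[2]=5,low[3]=?,low[4]=2,low[5]=?,low[6]=3,low[7]=?,low[8]=1); scc=(scc[0]=0,scc[1]=?,scc[2]=3,scc[3]=?,scc[4]=2,scc[5]=?,scc[6]=1,scc[7]=?,scc[8]=?)
step 5: low=(low[0]=0,low[1]=1,low[2]=5,low[3]=6,low[4]=2,low[5]=7,low[6]=3,low[7]=?,low[8]=1); scc=(scc[0]=0,scc[1]=?,scc[2]=3,scc[3]=?,scc[4]=2,scc[5]=4,scc[6]=1,scc[7]=?,scc[8]=?)
step 6: low=(low[0]=0,low[1]=1,low[2]=5,low[3]=6,low[4]=2,low[5]=7,low[6]=3,low[7]=8,low[8]=1); scc=(scc[0]=0,scc[1]=?,scc[2]=3,scc[3]=?,scc[4]=2,scc[5]=4,scc[6]=1,scc[7]=5,scc[8]=?)
step 7: low=(low[0]=0,low[1]=1,low[2]=5,low[3]=6,low[4]=2,low[5]=7,low[6]=3,low[7]=8,low[8]=1); scc=(scc[0]=0,scc[1]=?,scc[2]=3,scc[3]=6,scc[4]=2,scc[5]=4,scc[6]=1,scc[7]=5,scc[8]=?)
step 8: low=(low[0]=0,low[1]=1,low[2]=5,low[3]=6,low[4]=2,low[5]=7,low[6]=3,low[7]=8,low[8]=1); scc=(scc[0]=0,scc[1]=?,scc[2]=3,scc[3]=6,scc[4]=2,scc[5]=4,scc[6]=1,scc[7]=5,scc[8]=?)
step 9: low=(low[0]=0,low[1]=1,low[2]=5,low[3]=6,low[4]=2,low[5]=7,low[6]=3,low[7]=8,low[8]=1); scc=(scc[0]=0,scc[1]=7,scc[2]=3,scc[3]=6,scc[4]=2,scc[5]=4,scc[6]=1,scc[7]=5,scc[8]=7)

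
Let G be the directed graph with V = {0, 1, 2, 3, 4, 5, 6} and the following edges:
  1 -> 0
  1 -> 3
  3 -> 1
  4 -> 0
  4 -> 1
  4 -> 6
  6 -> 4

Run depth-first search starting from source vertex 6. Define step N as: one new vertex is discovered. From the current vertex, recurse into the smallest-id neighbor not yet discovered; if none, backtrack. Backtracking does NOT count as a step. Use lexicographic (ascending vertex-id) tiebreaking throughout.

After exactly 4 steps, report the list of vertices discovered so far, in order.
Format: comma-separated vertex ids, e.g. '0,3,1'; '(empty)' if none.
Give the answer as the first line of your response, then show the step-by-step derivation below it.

6,4,0,1

step 1: discover 6; path=6; order=6
step 2: discover 4; path=6>4; order=6,4
step 3: discover 0; path=6>4>0; order=6,4,0
step 4: discover 1; path=6>4>1; order=6,4,0,1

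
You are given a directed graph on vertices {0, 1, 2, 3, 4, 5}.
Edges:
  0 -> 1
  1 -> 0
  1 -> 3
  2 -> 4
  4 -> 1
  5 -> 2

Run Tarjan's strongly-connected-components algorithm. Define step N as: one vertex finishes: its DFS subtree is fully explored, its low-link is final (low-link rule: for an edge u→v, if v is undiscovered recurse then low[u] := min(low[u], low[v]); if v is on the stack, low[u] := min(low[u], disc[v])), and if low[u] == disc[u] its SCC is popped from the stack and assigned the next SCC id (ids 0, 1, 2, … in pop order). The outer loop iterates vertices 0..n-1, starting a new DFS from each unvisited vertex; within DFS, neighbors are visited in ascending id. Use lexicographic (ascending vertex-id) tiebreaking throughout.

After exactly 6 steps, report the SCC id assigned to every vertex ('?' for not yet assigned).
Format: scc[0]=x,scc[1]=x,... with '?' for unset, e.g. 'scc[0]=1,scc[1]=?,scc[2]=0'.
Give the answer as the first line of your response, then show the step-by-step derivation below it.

scc[0]=1,scc[1]=1,scc[2]=3,scc[3]=0,scc[4]=2,scc[5]=4

step 1: low=(low[0]=0,low[1]=0,low[2]=?,low[3]=2,low[4]=?,low[5]=?); scc=(scc[0]=?,scc[1]=?,scc[2]=?,scc[3]=0,scc[4]=?,scc[5]=?)
step 2: low=(low[0]=0,low[1]=0,low[2]=?,low[3]=2,low[4]=?,low[5]=?); scc=(scc[0]=?,scc[1]=?,scc[2]=?,scc[3]=0,scc[4]=?,scc[5]=?)
step 3: low=(low[0]=0,low[1]=0,low[2]=?,low[3]=2,low[4]=?,low[5]=?); scc=(scc[0]=1,scc[1]=1,scc[2]=?,scc[3]=0,scc[4]=?,scc[5]=?)
step 4: low=(low[0]=0,low[1]=0,low[2]=3,low[3]=2,low[4]=4,low[5]=?); scc=(scc[0]=1,scc[1]=1,scc[2]=?,scc[3]=0,scc[4]=2,scc[5]=?)
step 5: low=(low[0]=0,low[1]=0,low[2]=3,low[3]=2,low[4]=4,low[5]=?); scc=(scc[0]=1,scc[1]=1,scc[2]=3,scc[3]=0,scc[4]=2,scc[5]=?)
step 6: low=(low[0]=0,low[1]=0,low[2]=3,low[3]=2,low[4]=4,low[5]=5); scc=(scc[0]=1,scc[1]=1,scc[2]=3,scc[3]=0,scc[4]=2,scc[5]=4)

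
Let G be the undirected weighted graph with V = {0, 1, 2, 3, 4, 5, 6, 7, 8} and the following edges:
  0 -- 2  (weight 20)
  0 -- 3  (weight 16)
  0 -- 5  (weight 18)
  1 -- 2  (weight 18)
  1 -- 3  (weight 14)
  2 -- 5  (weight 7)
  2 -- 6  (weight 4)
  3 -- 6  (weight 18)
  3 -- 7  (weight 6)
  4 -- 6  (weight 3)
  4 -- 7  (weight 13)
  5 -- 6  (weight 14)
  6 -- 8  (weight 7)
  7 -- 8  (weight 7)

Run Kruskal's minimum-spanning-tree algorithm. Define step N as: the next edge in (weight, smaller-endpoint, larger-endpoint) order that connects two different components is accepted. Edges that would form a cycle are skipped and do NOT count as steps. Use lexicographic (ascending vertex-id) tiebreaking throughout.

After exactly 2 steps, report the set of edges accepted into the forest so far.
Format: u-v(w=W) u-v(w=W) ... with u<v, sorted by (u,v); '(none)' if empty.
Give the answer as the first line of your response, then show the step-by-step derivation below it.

2-6(w=4) 4-6(w=3)

step 1: add edge 4-6 (w=3); MST = {4-6(w=3)}
step 2: add edge 2-6 (w=4); MST = {2-6(w=4) 4-6(w=3)}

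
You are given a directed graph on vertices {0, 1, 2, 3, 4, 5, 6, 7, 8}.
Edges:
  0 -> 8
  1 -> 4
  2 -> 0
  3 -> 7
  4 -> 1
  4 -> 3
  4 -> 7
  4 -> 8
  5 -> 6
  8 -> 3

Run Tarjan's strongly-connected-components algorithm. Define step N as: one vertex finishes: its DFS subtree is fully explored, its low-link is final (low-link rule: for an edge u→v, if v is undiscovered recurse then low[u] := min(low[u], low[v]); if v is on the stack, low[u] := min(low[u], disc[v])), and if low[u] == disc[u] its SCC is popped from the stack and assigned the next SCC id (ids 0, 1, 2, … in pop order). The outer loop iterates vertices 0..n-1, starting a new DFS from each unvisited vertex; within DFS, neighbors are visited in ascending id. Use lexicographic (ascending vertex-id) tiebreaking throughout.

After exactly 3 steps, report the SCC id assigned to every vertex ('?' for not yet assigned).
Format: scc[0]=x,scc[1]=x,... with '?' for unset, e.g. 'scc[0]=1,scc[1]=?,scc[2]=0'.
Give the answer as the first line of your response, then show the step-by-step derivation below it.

scc[0]=?,scc[1]=?,scc[2]=?,scc[3]=1,scc[4]=?,scc[5]=?,scc[6]=?,scc[7]=0,scc[8]=2

step 1: low=(low[0]=0,low[1]=?,low[2]=?,low[3]=2,low[4]=?,low[5]=?,low[6]=?,low[7]=3,low[8]=1); scc=(scc[0]=?,scc[1]=?,scc[2]=?,scc[3]=?,scc[4]=?,scc[5]=?,scc[6]=?,scc[7]=0,scc[8]=?)
step 2: low=(low[0]=0,low[1]=?,low[2]=?,low[3]=2,low[4]=?,low[5]=?,low[6]=?,low[7]=3,low[8]=1); scc=(scc[0]=?,scc[1]=?,scc[2]=?,scc[3]=1,scc[4]=?,scc[5]=?,scc[6]=?,scc[7]=0,scc[8]=?)
step 3: low=(low[0]=0,low[1]=?,low[2]=?,low[3]=2,low[4]=?,low[5]=?,low[6]=?,low[7]=3,low[8]=1); scc=(scc[0]=?,scc[1]=?,scc[2]=?,scc[3]=1,scc[4]=?,scc[5]=?,scc[6]=?,scc[7]=0,scc[8]=2)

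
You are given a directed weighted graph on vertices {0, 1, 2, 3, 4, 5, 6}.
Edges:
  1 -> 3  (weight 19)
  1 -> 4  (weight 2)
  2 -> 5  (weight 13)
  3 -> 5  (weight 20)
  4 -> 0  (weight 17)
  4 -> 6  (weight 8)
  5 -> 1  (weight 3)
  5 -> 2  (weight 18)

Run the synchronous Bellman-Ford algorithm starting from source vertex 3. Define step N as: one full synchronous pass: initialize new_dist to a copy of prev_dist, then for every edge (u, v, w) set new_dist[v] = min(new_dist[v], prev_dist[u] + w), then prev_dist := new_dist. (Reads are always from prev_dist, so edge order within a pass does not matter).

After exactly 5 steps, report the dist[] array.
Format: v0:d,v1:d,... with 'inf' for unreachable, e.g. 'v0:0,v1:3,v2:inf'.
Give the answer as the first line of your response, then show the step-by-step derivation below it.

v0:42,v1:23,v2:38,v3:0,v4:25,v5:20,v6:33

step 1: dist = v0:inf,v1:inf,v2:inf,v3:0,v4:inf,v5:20,v6:inf
step 2: dist = v0:inf,v1:23,v2:38,v3:0,v4:inf,v5:20,v6:inf
step 3: dist = v0:inf,v1:23,v2:38,v3:0,v4:25,v5:20,v6:inf
step 4: dist = v0:42,v1:23,v2:38,v3:0,v4:25,v5:20,v6:33
step 5: dist = v0:42,v1:23,v2:38,v3:0,v4:25,v5:20,v6:33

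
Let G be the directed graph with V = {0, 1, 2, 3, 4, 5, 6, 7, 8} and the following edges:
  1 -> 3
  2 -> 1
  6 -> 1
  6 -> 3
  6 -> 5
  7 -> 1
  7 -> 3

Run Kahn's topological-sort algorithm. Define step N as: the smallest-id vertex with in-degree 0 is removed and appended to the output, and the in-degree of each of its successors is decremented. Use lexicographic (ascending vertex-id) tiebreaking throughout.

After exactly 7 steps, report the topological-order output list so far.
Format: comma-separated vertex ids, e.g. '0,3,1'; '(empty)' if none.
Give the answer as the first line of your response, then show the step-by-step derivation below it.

0,2,4,6,5,7,1

step 1: output 0; order=[0]; indeg=(0,3,0,3,0,1,0,0,0)
step 2: output 2; order=[0,2]; indeg=(0,2,0,3,0,1,0,0,0)
step 3: output 4; order=[0,2,4]; indeg=(0,2,0,3,0,1,0,0,0)
step 4: output 6; order=[0,2,4,6]; indeg=(0,1,0,2,0,0,0,0,0)
step 5: output 5; order=[0,2,4,6,5]; indeg=(0,1,0,2,0,0,0,0,0)
step 6: output 7; order=[0,2,4,6,5,7]; indeg=(0,0,0,1,0,0,0,0,0)
step 7: output 1; order=[0,2,4,6,5,7,1]; indeg=(0,0,0,0,0,0,0,0,0)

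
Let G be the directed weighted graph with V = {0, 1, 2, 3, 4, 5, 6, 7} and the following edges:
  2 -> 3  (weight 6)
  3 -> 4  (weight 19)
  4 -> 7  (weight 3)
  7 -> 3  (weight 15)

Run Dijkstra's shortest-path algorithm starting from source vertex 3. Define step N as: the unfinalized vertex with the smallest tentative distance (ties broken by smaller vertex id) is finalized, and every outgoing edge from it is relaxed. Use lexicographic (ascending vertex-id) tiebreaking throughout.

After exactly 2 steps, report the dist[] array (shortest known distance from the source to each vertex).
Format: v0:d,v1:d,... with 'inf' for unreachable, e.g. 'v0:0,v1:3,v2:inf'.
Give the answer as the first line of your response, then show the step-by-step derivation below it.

v0:inf,v1:inf,v2:inf,v3:0,v4:19,v5:inf,v6:inf,v7:22

step 1: dist = v0:inf,v1:inf,v2:inf,v3:0,v4:19,v5:inf,v6:inf,v7:inf
step 2: dist = v0:inf,v1:inf,v2:inf,v3:0,v4:19,v5:inf,v6:inf,v7:22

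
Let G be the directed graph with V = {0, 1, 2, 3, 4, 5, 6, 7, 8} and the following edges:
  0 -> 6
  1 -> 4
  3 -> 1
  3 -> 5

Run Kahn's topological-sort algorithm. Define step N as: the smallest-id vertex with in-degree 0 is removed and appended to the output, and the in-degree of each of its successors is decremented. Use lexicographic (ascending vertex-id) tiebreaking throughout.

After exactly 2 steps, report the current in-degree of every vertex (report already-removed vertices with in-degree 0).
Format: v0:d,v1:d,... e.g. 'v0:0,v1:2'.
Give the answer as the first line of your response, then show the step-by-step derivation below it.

v0:0,v1:1,v2:0,v3:0,v4:1,v5:1,v6:0,v7:0,v8:0

step 1: output 0; order=[0]; indeg=(0,1,0,0,1,1,0,0,0)
step 2: output 2; order=[0,2]; indeg=(0,1,0,0,1,1,0,0,0)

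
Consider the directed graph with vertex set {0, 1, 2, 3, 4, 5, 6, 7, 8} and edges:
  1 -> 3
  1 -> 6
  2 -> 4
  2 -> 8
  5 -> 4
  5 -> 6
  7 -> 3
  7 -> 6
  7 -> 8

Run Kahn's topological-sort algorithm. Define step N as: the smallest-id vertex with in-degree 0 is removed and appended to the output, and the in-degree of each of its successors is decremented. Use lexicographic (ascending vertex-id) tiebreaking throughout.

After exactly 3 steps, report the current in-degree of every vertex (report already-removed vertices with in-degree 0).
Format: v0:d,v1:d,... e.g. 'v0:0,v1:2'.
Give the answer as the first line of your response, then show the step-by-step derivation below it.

v0:0,v1:0,v2:0,v3:1,v4:1,v5:0,v6:2,v7:0,v8:1

step 1: output 0; order=[0]; indeg=(0,0,0,2,2,0,3,0,2)
step 2: output 1; order=[0,1]; indeg=(0,0,0,1,2,0,2,0,2)
step 3: output 2; order=[0,1,2]; indeg=(0,0,0,1,1,0,2,0,1)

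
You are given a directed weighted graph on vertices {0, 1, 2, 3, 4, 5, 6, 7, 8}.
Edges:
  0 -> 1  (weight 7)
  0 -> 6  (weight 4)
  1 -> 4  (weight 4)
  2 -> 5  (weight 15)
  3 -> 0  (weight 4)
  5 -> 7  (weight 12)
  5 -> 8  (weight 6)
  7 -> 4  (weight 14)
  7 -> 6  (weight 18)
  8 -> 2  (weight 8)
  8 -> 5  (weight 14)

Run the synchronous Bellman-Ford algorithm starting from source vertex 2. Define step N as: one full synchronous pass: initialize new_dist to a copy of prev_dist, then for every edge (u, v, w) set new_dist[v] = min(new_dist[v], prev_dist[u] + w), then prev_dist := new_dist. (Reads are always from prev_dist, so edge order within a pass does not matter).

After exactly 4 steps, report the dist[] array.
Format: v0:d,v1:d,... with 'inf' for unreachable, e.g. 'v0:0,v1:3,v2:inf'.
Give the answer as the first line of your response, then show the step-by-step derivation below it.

v0:inf,v1:inf,v2:0,v3:inf,v4:41,v5:15,v6:45,v7:27,v8:21

step 1: dist = v0:inf,v1:inf,v2:0,v3:inf,v4:inf,v5:15,v6:inf,v7:inf,v8:inf
step 2: dist = v0:inf,v1:inf,v2:0,v3:inf,v4:inf,v5:15,v6:inf,v7:27,v8:21
step 3: dist = v0:inf,v1:inf,v2:0,v3:inf,v4:41,v5:15,v6:45,v7:27,v8:21
step 4: dist = v0:inf,v1:inf,v2:0,v3:inf,v4:41,v5:15,v6:45,v7:27,v8:21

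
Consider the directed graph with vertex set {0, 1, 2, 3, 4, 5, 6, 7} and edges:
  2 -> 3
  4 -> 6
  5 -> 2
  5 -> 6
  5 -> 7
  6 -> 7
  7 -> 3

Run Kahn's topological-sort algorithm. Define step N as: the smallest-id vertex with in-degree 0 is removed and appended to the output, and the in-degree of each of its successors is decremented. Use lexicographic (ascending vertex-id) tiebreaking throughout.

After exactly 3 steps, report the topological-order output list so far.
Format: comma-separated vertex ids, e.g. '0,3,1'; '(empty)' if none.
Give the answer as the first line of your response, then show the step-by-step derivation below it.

0,1,4

step 1: output 0; order=[0]; indeg=(0,0,1,2,0,0,2,2)
step 2: output 1; order=[0,1]; indeg=(0,0,1,2,0,0,2,2)
step 3: output 4; order=[0,1,4]; indeg=(0,0,1,2,0,0,1,2)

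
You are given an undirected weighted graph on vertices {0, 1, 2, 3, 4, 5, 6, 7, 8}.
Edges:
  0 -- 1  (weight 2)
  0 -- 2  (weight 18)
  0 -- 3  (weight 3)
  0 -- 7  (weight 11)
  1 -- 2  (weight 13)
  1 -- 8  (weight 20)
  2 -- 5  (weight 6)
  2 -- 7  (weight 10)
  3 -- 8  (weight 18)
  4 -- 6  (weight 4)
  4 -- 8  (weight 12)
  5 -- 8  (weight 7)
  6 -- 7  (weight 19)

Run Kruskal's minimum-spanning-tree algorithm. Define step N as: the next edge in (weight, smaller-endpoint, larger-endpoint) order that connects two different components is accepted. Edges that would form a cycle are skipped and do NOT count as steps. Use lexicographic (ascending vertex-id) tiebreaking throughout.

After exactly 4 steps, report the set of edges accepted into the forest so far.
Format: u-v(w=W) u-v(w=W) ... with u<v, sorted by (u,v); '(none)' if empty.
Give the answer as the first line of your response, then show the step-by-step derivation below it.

0-1(w=2) 0-3(w=3) 2-5(w=6) 4-6(w=4)

step 1: add edge 0-1 (w=2); MST = {0-1(w=2)}
step 2: add edge 0-3 (w=3); MST = {0-1(w=2) 0-3(w=3)}
step 3: add edge 4-6 (w=4); MST = {0-1(w=2) 0-3(w=3) 4-6(w=4)}
step 4: add edge 2-5 (w=6); MST = {0-1(w=2) 0-3(w=3) 2-5(w=6) 4-6(w=4)}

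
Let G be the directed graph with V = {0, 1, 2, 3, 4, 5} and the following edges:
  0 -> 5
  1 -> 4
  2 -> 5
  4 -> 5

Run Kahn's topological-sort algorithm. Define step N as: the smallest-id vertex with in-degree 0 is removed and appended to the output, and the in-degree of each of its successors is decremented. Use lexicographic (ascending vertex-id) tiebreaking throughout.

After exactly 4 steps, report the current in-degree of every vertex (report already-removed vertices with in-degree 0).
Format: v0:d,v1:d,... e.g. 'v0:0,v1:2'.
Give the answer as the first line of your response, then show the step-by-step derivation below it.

v0:0,v1:0,v2:0,v3:0,v4:0,v5:1

step 1: output 0; order=[0]; indeg=(0,0,0,0,1,2)
step 2: output 1; order=[0,1]; indeg=(0,0,0,0,0,2)
step 3: output 2; order=[0,1,2]; indeg=(0,0,0,0,0,1)
step 4: output 3; order=[0,1,2,3]; indeg=(0,0,0,0,0,1)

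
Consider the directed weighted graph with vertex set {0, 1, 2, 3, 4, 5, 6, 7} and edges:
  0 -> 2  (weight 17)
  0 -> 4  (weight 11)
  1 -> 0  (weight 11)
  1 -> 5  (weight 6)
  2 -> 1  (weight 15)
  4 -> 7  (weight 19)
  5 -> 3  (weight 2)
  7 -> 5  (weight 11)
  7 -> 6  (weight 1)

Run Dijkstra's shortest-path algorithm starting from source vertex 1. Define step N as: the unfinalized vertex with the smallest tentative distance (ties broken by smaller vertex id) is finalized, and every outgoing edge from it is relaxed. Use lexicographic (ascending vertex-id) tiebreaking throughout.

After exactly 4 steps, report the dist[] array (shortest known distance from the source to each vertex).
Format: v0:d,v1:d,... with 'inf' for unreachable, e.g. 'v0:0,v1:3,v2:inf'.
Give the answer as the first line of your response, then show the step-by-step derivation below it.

v0:11,v1:0,v2:28,v3:8,v4:22,v5:6,v6:inf,v7:inf

step 1: dist = v0:11,v1:0,v2:inf,v3:inf,v4:inf,v5:6,v6:inf,v7:inf
step 2: dist = v0:11,v1:0,v2:inf,v3:8,v4:inf,v5:6,v6:inf,v7:inf
step 3: dist = v0:11,v1:0,v2:inf,v3:8,v4:inf,v5:6,v6:inf,v7:inf
step 4: dist = v0:11,v1:0,v2:28,v3:8,v4:22,v5:6,v6:inf,v7:inf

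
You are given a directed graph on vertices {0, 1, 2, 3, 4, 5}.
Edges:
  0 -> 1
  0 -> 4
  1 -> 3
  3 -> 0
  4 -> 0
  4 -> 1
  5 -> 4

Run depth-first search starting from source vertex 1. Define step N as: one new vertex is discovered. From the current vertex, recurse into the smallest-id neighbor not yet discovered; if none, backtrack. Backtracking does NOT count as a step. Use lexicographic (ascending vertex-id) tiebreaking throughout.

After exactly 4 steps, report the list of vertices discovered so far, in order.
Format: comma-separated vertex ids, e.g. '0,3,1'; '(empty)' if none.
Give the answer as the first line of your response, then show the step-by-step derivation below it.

1,3,0,4

step 1: discover 1; path=1; order=1
step 2: discover 3; path=1>3; order=1,3
step 3: discover 0; path=1>3>0; order=1,3,0
step 4: discover 4; path=1>3>0>4; order=1,3,0,4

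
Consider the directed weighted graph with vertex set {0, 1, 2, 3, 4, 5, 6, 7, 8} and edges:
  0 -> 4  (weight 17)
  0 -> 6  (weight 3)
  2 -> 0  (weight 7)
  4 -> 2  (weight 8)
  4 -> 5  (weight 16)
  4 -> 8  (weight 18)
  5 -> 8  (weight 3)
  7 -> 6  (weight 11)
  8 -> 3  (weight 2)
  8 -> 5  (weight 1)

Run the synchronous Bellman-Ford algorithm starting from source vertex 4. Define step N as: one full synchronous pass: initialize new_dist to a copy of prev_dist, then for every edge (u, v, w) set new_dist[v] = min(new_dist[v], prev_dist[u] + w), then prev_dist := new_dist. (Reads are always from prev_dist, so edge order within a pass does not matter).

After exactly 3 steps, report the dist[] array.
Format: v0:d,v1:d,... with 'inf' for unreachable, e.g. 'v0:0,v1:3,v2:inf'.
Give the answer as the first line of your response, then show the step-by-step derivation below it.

v0:15,v1:inf,v2:8,v3:20,v4:0,v5:16,v6:18,v7:inf,v8:18

step 1: dist = v0:inf,v1:inf,v2:8,v3:inf,v4:0,v5:16,v6:inf,v7:inf,v8:18
step 2: dist = v0:15,v1:inf,v2:8,v3:20,v4:0,v5:16,v6:inf,v7:inf,v8:18
step 3: dist = v0:15,v1:inf,v2:8,v3:20,v4:0,v5:16,v6:18,v7:inf,v8:18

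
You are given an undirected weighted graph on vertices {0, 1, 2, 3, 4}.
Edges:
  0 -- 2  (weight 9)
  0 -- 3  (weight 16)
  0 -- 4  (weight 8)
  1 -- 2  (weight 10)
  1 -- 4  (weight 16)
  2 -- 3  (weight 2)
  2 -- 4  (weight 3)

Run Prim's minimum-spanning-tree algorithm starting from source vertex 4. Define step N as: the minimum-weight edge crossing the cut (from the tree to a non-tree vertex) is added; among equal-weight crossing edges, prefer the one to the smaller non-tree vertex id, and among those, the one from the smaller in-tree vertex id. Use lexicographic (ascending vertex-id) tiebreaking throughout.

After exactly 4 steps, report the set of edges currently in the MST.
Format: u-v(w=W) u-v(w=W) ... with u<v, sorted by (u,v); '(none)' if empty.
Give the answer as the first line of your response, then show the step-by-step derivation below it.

0-4(w=8) 1-2(w=10) 2-3(w=2) 2-4(w=3)

step 1: add edge 2-4 (w=3); MST = {2-4(w=3)}
step 2: add edge 2-3 (w=2); MST = {2-3(w=2) 2-4(w=3)}
step 3: add edge 0-4 (w=8); MST = {0-4(w=8) 2-3(w=2) 2-4(w=3)}
step 4: add edge 1-2 (w=10); MST = {0-4(w=8) 1-2(w=10) 2-3(w=2) 2-4(w=3)}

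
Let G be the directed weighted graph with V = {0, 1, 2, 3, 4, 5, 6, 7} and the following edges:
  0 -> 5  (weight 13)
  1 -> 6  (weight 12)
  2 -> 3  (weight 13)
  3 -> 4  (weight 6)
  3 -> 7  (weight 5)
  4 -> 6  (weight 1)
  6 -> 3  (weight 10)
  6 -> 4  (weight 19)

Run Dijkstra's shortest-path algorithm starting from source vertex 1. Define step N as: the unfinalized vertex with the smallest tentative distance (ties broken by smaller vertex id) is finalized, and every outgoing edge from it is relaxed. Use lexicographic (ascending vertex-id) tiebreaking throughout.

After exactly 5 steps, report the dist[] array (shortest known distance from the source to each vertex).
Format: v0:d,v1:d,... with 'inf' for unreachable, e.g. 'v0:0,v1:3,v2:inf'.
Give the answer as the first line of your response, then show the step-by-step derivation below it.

v0:inf,v1:0,v2:inf,v3:22,v4:28,v5:inf,v6:12,v7:27

step 1: dist = v0:inf,v1:0,v2:inf,v3:inf,v4:inf,v5:inf,v6:12,v7:inf
step 2: dist = v0:inf,v1:0,v2:inf,v3:22,v4:31,v5:inf,v6:12,v7:inf
step 3: dist = v0:inf,v1:0,v2:inf,v3:22,v4:28,v5:inf,v6:12,v7:27
step 4: dist = v0:inf,v1:0,v2:inf,v3:22,v4:28,v5:inf,v6:12,v7:27
step 5: dist = v0:inf,v1:0,v2:inf,v3:22,v4:28,v5:inf,v6:12,v7:27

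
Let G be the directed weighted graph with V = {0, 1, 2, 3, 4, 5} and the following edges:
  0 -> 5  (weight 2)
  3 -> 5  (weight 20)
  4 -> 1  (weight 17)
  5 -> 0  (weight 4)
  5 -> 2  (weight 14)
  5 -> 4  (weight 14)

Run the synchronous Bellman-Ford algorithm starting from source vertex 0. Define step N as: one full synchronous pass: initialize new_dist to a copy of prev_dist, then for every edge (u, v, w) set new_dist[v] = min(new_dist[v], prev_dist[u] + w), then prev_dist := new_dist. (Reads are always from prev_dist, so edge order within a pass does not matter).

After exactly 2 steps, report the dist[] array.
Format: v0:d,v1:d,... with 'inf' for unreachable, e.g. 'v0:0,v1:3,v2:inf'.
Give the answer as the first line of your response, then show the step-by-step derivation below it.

v0:0,v1:inf,v2:16,v3:inf,v4:16,v5:2

step 1: dist = v0:0,v1:inf,v2:inf,v3:inf,v4:inf,v5:2
step 2: dist = v0:0,v1:inf,v2:16,v3:inf,v4:16,v5:2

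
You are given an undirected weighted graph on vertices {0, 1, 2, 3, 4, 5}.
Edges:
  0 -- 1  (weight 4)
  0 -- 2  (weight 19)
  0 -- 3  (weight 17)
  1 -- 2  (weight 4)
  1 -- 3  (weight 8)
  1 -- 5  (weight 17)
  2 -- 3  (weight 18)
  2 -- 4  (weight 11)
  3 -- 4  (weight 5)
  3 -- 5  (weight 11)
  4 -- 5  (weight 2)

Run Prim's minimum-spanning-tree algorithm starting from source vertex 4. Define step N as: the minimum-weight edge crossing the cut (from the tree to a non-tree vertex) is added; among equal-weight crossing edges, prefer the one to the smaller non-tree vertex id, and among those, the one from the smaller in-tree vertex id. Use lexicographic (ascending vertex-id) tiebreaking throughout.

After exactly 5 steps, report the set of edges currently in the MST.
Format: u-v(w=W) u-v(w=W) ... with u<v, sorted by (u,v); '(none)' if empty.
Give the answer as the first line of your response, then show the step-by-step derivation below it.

0-1(w=4) 1-2(w=4) 1-3(w=8) 3-4(w=5) 4-5(w=2)

step 1: add edge 4-5 (w=2); MST = {4-5(w=2)}
step 2: add edge 3-4 (w=5); MST = {3-4(w=5) 4-5(w=2)}
step 3: add edge 1-3 (w=8); MST = {1-3(w=8) 3-4(w=5) 4-5(w=2)}
step 4: add edge 0-1 (w=4); MST = {0-1(w=4) 1-3(w=8) 3-4(w=5) 4-5(w=2)}
step 5: add edge 1-2 (w=4); MST = {0-1(w=4) 1-2(w=4) 1-3(w=8) 3-4(w=5) 4-5(w=2)}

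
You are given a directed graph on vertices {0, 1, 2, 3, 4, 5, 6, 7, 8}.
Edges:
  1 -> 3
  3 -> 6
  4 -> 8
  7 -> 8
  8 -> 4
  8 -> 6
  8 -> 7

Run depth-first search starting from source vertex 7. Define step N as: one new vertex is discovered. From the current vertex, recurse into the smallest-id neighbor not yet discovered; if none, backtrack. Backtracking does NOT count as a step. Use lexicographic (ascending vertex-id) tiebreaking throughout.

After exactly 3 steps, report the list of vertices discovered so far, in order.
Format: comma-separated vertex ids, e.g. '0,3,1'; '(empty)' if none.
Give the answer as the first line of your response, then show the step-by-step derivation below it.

7,8,4

step 1: discover 7; path=7; order=7
step 2: discover 8; path=7>8; order=7,8
step 3: discover 4; path=7>8>4; order=7,8,4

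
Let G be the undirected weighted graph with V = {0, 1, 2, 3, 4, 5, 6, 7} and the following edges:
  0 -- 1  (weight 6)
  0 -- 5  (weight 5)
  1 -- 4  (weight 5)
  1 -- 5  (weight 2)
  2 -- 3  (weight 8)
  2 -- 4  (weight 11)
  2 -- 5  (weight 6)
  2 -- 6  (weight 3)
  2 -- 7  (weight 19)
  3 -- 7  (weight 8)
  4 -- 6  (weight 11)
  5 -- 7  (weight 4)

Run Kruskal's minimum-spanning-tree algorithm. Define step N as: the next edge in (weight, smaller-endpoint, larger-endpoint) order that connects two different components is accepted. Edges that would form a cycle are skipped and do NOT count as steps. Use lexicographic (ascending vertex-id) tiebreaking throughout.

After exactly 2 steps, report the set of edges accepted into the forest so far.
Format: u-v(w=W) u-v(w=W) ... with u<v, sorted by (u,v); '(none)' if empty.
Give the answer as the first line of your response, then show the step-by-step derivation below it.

1-5(w=2) 2-6(w=3)

step 1: add edge 1-5 (w=2); MST = {1-5(w=2)}
step 2: add edge 2-6 (w=3); MST = {1-5(w=2) 2-6(w=3)}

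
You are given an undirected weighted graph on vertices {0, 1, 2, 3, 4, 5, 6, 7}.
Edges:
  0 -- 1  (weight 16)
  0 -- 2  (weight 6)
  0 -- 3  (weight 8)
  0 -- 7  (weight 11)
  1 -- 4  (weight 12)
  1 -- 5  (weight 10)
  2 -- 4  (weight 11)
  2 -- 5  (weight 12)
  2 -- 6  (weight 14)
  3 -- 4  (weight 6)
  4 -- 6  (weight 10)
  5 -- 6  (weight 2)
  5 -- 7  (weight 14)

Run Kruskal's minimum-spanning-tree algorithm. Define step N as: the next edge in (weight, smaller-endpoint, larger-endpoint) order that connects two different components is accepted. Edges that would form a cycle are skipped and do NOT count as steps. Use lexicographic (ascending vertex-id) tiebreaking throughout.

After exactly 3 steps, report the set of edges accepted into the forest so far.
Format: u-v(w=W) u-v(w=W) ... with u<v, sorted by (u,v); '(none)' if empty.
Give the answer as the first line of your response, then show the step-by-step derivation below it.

0-2(w=6) 3-4(w=6) 5-6(w=2)

step 1: add edge 5-6 (w=2); MST = {5-6(w=2)}
step 2: add edge 0-2 (w=6); MST = {0-2(w=6) 5-6(w=2)}
step 3: add edge 3-4 (w=6); MST = {0-2(w=6) 3-4(w=6) 5-6(w=2)}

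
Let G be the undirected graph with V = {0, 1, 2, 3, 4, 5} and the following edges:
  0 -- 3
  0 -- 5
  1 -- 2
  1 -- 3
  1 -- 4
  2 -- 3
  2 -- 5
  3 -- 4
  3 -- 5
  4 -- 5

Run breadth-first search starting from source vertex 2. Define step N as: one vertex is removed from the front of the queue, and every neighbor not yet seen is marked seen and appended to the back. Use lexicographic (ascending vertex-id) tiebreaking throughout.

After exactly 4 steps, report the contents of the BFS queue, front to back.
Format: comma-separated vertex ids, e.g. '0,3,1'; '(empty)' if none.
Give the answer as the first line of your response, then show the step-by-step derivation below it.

4,0

step 1: dequeue 2; queue=[1,3,5]; order=2
step 2: dequeue 1; queue=[3,5,4]; order=2,1
step 3: dequeue 3; queue=[5,4,0]; order=2,1,3
step 4: dequeue 5; queue=[4,0]; order=2,1,3,5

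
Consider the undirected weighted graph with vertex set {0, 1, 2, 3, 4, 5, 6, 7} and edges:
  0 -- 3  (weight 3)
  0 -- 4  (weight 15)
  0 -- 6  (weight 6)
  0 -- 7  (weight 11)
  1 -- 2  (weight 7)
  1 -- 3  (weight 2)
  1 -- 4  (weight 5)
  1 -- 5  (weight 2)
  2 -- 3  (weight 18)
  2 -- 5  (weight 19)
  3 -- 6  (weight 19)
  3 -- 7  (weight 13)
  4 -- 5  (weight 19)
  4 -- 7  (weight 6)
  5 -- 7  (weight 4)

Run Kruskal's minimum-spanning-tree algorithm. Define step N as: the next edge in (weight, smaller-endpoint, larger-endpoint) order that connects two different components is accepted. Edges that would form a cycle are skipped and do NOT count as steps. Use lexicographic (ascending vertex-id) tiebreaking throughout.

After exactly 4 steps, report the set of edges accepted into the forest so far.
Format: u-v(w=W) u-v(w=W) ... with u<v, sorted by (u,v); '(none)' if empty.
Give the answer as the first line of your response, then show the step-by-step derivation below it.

0-3(w=3) 1-3(w=2) 1-5(w=2) 5-7(w=4)

step 1: add edge 1-3 (w=2); MST = {1-3(w=2)}
step 2: add edge 1-5 (w=2); MST = {1-3(w=2) 1-5(w=2)}
step 3: add edge 0-3 (w=3); MST = {0-3(w=3) 1-3(w=2) 1-5(w=2)}
step 4: add edge 5-7 (w=4); MST = {0-3(w=3) 1-3(w=2) 1-5(w=2) 5-7(w=4)}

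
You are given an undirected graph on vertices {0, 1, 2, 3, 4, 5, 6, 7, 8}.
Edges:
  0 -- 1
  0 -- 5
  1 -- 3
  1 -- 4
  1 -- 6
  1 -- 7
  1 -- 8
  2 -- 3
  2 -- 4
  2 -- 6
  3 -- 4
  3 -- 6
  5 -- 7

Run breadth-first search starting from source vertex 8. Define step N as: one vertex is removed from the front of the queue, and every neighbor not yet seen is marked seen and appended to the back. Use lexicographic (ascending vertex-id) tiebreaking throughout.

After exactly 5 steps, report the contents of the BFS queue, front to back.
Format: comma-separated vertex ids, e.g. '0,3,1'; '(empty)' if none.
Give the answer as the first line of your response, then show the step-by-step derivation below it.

6,7,5,2

step 1: dequeue 8; queue=[1]; order=8
step 2: dequeue 1; queue=[0,3,4,6,7]; order=8,1
step 3: dequeue 0; queue=[3,4,6,7,5]; order=8,1,0
step 4: dequeue 3; queue=[4,6,7,5,2]; order=8,1,0,3
step 5: dequeue 4; queue=[6,7,5,2]; order=8,1,0,3,4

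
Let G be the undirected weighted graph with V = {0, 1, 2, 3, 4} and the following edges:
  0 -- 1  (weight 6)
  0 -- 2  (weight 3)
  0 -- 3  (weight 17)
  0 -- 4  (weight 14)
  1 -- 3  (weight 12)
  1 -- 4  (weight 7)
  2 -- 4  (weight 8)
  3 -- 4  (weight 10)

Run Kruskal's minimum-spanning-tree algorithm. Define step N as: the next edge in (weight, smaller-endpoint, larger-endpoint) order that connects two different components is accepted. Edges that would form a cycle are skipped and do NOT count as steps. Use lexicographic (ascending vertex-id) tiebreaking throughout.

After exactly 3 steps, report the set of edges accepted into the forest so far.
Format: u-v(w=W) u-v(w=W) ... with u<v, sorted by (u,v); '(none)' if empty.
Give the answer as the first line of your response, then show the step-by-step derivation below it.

0-1(w=6) 0-2(w=3) 1-4(w=7)

step 1: add edge 0-2 (w=3); MST = {0-2(w=3)}
step 2: add edge 0-1 (w=6); MST = {0-1(w=6) 0-2(w=3)}
step 3: add edge 1-4 (w=7); MST = {0-1(w=6) 0-2(w=3) 1-4(w=7)}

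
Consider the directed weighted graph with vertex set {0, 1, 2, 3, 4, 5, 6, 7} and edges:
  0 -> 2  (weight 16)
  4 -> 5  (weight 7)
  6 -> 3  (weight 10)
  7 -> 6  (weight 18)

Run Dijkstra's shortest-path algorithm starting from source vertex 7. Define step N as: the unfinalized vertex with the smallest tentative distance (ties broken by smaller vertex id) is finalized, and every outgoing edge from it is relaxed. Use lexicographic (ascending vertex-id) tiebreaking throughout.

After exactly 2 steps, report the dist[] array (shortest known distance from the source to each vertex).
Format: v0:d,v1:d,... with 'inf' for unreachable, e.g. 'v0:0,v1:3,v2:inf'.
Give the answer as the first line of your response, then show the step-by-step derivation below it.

v0:inf,v1:inf,v2:inf,v3:28,v4:inf,v5:inf,v6:18,v7:0

step 1: dist = v0:inf,v1:inf,v2:inf,v3:inf,v4:inf,v5:inf,v6:18,v7:0
step 2: dist = v0:inf,v1:inf,v2:inf,v3:28,v4:inf,v5:inf,v6:18,v7:0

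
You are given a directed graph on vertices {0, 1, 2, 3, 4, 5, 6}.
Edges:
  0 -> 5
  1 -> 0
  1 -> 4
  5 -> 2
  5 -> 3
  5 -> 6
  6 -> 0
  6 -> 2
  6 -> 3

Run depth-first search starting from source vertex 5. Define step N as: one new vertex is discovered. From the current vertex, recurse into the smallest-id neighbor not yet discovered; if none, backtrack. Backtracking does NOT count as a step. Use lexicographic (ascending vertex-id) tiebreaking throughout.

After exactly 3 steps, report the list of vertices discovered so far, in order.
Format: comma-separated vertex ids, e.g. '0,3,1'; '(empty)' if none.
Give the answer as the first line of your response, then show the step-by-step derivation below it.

5,2,3

step 1: discover 5; path=5; order=5
step 2: discover 2; path=5>2; order=5,2
step 3: discover 3; path=5>3; order=5,2,3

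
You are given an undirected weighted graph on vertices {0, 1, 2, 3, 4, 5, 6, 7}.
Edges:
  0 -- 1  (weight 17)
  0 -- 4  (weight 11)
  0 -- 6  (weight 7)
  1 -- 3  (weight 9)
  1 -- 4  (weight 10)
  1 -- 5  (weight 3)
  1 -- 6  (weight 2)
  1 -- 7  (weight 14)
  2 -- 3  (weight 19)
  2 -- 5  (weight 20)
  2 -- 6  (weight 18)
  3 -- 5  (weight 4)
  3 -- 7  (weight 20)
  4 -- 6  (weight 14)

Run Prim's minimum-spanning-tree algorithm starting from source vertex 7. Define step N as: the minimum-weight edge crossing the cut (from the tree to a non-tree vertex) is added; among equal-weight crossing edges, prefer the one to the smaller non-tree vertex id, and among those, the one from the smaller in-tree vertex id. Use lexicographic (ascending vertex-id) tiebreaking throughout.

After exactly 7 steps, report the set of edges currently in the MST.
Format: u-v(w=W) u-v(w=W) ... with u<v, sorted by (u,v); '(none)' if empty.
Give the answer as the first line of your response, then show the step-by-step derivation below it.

0-6(w=7) 1-4(w=10) 1-5(w=3) 1-6(w=2) 1-7(w=14) 2-6(w=18) 3-5(w=4)

step 1: add edge 1-7 (w=14); MST = {1-7(w=14)}
step 2: add edge 1-6 (w=2); MST = {1-6(w=2) 1-7(w=14)}
step 3: add edge 1-5 (w=3); MST = {1-5(w=3) 1-6(w=2) 1-7(w=14)}
step 4: add edge 3-5 (w=4); MST = {1-5(w=3) 1-6(w=2) 1-7(w=14) 3-5(w=4)}
step 5: add edge 0-6 (w=7); MST = {0-6(w=7) 1-5(w=3) 1-6(w=2) 1-7(w=14) 3-5(w=4)}
step 6: add edge 1-4 (w=10); MST = {0-6(w=7) 1-4(w=10) 1-5(w=3) 1-6(w=2) 1-7(w=14) 3-5(w=4)}
step 7: add edge 2-6 (w=18); MST = {0-6(w=7) 1-4(w=10) 1-5(w=3) 1-6(w=2) 1-7(w=14) 2-6(w=18) 3-5(w=4)}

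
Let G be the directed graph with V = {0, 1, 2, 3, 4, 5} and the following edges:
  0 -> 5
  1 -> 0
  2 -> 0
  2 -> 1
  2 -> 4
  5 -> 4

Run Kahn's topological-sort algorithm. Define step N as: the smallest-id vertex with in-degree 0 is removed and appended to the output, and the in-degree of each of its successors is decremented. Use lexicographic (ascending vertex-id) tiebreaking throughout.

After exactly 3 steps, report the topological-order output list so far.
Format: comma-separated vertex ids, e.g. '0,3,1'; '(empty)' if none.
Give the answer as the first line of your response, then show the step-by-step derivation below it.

2,1,0

step 1: output 2; order=[2]; indeg=(1,0,0,0,1,1)
step 2: output 1; order=[2,1]; indeg=(0,0,0,0,1,1)
step 3: output 0; order=[2,1,0]; indeg=(0,0,0,0,1,0)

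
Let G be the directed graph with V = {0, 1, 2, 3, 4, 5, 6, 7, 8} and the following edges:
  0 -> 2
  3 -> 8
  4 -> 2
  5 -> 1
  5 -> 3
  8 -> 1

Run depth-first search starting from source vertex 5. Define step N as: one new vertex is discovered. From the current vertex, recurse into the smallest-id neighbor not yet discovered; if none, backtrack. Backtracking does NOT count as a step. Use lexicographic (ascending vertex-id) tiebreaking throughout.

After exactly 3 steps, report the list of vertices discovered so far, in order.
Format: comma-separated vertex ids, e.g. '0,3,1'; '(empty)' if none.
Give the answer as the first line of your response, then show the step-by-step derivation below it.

5,1,3

step 1: discover 5; path=5; order=5
step 2: discover 1; path=5>1; order=5,1
step 3: discover 3; path=5>3; order=5,1,3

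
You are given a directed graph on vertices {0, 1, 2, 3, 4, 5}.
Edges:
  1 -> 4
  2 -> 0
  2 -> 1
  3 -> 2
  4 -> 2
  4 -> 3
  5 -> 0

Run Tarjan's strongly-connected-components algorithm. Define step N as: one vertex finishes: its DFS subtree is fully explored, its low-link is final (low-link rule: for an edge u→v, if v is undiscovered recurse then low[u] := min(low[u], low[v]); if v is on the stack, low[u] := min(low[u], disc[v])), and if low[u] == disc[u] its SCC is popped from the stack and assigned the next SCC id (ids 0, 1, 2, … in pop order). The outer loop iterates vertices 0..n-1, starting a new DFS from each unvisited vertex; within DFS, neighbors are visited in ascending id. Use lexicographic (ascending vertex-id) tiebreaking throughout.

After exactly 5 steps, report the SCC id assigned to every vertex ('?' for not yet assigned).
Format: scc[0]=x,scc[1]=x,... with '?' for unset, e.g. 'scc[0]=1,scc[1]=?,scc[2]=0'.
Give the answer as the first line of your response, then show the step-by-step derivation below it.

scc[0]=0,scc[1]=1,scc[2]=1,scc[3]=1,scc[4]=1,scc[5]=?

step 1: low=(low[0]=0,low[1]=?,low[2]=?,low[3]=?,low[4]=?,low[5]=?); scc=(scc[0]=0,scc[1]=?,scc[2]=?,scc[3]=?,scc[4]=?,scc[5]=?)
step 2: low=(low[0]=0,low[1]=1,low[2]=1,low[3]=?,low[4]=2,low[5]=?); scc=(scc[0]=0,scc[1]=?,scc[2]=?,scc[3]=?,scc[4]=?,scc[5]=?)
step 3: low=(low[0]=0,low[1]=1,low[2]=1,low[3]=3,low[4]=1,low[5]=?); scc=(scc[0]=0,scc[1]=?,scc[2]=?,scc[3]=?,scc[4]=?,scc[5]=?)
step 4: low=(low[0]=0,low[1]=1,low[2]=1,low[3]=3,low[4]=1,low[5]=?); scc=(scc[0]=0,scc[1]=?,scc[2]=?,scc[3]=?,scc[4]=?,scc[5]=?)
step 5: low=(low[0]=0,low[1]=1,low[2]=1,low[3]=3,low[4]=1,low[5]=?); scc=(scc[0]=0,scc[1]=1,scc[2]=1,scc[3]=1,scc[4]=1,scc[5]=?)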